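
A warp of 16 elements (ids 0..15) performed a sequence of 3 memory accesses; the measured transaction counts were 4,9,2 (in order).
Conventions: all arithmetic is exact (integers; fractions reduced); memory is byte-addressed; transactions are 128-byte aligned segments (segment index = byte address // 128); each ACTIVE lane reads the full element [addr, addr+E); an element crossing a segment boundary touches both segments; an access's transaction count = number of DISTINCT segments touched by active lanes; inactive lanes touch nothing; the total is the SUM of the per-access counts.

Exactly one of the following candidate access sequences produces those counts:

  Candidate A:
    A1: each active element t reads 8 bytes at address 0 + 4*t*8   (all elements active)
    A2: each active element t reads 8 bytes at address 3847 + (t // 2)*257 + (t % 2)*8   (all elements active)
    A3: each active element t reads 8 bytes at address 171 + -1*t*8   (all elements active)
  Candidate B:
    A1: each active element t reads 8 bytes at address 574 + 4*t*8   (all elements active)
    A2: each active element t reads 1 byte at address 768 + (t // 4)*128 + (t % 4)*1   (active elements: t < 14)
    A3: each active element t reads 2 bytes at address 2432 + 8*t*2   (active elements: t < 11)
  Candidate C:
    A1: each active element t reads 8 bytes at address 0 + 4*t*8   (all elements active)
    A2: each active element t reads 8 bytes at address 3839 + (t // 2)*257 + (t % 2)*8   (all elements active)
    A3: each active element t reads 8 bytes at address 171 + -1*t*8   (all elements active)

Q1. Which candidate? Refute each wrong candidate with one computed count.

A: A2 gives 8 transactions, not 9
B: A1 gives 5 transactions, not 4
C: all counts match (4,9,2)

Answer: C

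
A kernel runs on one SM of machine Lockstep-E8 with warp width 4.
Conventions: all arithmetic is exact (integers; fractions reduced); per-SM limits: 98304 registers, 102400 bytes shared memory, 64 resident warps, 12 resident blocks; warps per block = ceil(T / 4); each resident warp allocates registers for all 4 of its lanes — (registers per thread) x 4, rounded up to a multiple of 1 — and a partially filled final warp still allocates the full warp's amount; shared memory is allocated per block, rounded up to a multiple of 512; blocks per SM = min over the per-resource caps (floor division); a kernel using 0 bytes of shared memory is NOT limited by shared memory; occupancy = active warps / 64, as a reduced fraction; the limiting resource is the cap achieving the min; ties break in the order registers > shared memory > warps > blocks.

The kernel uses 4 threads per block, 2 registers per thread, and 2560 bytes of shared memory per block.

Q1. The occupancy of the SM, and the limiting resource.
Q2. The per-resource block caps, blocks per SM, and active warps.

Answer: occupancy 3/16, limited by blocks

registers: 12288 blocks
shared memory: 40 blocks
warps: 64 blocks
blocks: 12 blocks

Answer: 12 blocks, 12 active warps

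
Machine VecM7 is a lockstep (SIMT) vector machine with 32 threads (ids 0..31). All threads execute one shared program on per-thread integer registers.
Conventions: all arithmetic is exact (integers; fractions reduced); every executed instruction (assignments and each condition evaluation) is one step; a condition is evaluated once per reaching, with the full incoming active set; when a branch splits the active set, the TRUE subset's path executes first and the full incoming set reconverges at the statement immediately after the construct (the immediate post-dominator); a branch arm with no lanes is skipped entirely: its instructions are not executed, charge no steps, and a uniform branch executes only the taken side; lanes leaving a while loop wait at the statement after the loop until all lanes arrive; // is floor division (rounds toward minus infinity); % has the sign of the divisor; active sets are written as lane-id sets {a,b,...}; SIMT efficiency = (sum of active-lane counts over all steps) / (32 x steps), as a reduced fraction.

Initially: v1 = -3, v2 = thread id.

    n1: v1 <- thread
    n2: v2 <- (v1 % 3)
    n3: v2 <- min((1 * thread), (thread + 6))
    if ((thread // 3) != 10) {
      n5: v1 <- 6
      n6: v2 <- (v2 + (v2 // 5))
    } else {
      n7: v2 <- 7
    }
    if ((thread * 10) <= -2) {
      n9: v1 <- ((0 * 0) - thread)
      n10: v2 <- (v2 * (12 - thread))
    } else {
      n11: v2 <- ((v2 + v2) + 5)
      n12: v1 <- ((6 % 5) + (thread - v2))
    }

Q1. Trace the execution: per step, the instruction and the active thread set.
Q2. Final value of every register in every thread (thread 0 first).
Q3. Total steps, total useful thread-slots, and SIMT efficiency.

step 0: v1 <- thread                 {0,1,2,3,4,5,6,7,8,9,10,11,12,13,14,15,16,17,18,19,20,21,22,23,24,25,26,27,28,29,30,31}
step 1: v2 <- (v1 % 3)               {0,1,2,3,4,5,6,7,8,9,10,11,12,13,14,15,16,17,18,19,20,21,22,23,24,25,26,27,28,29,30,31}
step 2: v2 <- min((1 * thread), (thread + 6)) {0,1,2,3,4,5,6,7,8,9,10,11,12,13,14,15,16,17,18,19,20,21,22,23,24,25,26,27,28,29,30,31}
step 3: eval ((thread // 3) != 10)   {0,1,2,3,4,5,6,7,8,9,10,11,12,13,14,15,16,17,18,19,20,21,22,23,24,25,26,27,28,29,30,31}
step 4: v1 <- 6                      {0,1,2,3,4,5,6,7,8,9,10,11,12,13,14,15,16,17,18,19,20,21,22,23,24,25,26,27,28,29}
step 5: v2 <- (v2 + (v2 // 5))       {0,1,2,3,4,5,6,7,8,9,10,11,12,13,14,15,16,17,18,19,20,21,22,23,24,25,26,27,28,29}
step 6: v2 <- 7                      {30,31}
step 7: eval ((thread * 10) <= -2)   {0,1,2,3,4,5,6,7,8,9,10,11,12,13,14,15,16,17,18,19,20,21,22,23,24,25,26,27,28,29,30,31}
step 8: v2 <- ((v2 + v2) + 5)        {0,1,2,3,4,5,6,7,8,9,10,11,12,13,14,15,16,17,18,19,20,21,22,23,24,25,26,27,28,29,30,31}
step 9: v1 <- ((6 % 5) + (thread - v2)) {0,1,2,3,4,5,6,7,8,9,10,11,12,13,14,15,16,17,18,19,20,21,22,23,24,25,26,27,28,29,30,31}

Answer: 10 steps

v1: -4,-5,-6,-7,-8,-11,-12,-13,-14,-15,-18,-19,-20,-21,-22,-25,-26,-27,-28,-29,-32,-33,-34,-35,-36,-39,-40,-41,-42,-43,12,13
v2: 5,7,9,11,13,17,19,21,23,25,29,31,33,35,37,41,43,45,47,49,53,55,57,59,61,65,67,69,71,73,19,19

steps = 10; useful = 286; efficiency = 286/320 = 143/160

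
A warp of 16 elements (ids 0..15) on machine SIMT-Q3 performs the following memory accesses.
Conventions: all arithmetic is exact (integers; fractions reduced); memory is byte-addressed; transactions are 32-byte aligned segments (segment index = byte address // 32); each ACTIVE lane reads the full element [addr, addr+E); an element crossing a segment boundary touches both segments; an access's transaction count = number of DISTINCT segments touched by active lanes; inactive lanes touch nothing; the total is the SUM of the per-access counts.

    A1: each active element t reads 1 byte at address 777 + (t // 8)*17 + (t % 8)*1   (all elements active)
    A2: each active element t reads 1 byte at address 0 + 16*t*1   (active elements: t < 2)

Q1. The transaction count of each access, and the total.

A1: 2 transactions
A2: 1 transaction

Answer: 2,1; total 3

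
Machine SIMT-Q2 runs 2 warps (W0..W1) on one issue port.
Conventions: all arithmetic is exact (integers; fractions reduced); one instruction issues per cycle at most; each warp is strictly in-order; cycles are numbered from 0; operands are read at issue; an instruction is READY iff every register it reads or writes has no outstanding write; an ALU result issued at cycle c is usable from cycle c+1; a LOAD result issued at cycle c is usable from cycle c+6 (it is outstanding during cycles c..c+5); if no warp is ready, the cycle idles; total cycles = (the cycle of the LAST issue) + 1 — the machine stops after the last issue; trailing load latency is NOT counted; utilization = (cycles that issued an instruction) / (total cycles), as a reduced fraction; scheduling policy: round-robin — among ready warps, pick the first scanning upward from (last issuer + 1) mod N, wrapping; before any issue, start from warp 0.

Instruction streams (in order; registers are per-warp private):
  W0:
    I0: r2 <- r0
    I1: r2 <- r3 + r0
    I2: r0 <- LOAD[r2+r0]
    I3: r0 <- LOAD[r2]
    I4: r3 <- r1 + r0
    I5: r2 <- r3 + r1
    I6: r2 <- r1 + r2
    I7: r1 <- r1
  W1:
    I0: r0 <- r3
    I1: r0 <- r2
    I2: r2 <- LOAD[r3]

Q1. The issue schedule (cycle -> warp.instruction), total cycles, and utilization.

cycle 0: W0.I0
cycle 1: W1.I0
cycle 2: W0.I1
cycle 3: W1.I1
cycle 4: W0.I2
cycle 5: W1.I2
cycle 6: idle
cycle 7: idle
cycle 8: idle
cycle 9: idle
cycle 10: W0.I3
cycle 11: idle
cycle 12: idle
cycle 13: idle
cycle 14: idle
cycle 15: idle
cycle 16: W0.I4
cycle 17: W0.I5
cycle 18: W0.I6
cycle 19: W0.I7

Answer: 20 cycles, utilization 11/20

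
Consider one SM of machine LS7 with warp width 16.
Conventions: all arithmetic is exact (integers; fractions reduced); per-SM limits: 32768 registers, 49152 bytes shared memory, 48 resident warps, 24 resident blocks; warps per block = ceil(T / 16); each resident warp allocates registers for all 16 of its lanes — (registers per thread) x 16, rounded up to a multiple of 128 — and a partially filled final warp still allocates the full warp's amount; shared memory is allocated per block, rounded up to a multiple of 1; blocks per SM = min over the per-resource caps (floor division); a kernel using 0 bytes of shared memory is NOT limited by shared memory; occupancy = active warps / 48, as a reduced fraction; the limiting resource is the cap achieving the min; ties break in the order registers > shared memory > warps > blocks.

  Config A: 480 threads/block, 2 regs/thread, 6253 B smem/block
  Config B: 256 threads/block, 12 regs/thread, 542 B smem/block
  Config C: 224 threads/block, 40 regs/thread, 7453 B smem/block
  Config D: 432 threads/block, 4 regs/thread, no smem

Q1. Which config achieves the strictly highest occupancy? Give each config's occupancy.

occupancies: A 5/8, B 1, C 7/8, D 9/16

Answer: B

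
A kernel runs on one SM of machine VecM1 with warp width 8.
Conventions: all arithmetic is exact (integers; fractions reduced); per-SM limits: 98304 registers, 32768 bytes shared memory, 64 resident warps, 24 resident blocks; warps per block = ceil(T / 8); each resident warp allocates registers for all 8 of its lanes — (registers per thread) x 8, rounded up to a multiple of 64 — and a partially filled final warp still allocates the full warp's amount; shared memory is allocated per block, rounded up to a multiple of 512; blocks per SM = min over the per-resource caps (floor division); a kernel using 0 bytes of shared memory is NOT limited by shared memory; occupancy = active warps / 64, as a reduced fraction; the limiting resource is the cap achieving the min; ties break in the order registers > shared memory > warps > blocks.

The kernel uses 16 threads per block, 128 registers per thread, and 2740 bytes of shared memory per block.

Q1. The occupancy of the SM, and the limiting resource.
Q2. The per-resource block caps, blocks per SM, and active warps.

Answer: occupancy 5/16, limited by shared memory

registers: 48 blocks
shared memory: 10 blocks
warps: 32 blocks
blocks: 24 blocks

Answer: 10 blocks, 20 active warps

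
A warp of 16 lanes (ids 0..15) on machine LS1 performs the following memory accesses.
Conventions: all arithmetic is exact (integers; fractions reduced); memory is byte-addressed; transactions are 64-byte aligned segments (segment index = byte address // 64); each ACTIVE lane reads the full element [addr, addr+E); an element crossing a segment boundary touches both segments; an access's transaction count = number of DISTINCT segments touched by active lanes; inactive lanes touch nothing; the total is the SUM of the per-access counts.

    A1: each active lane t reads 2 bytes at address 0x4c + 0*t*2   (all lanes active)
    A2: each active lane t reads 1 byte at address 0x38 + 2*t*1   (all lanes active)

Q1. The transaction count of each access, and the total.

A1: 1 transaction
A2: 2 transactions

Answer: 1,2; total 3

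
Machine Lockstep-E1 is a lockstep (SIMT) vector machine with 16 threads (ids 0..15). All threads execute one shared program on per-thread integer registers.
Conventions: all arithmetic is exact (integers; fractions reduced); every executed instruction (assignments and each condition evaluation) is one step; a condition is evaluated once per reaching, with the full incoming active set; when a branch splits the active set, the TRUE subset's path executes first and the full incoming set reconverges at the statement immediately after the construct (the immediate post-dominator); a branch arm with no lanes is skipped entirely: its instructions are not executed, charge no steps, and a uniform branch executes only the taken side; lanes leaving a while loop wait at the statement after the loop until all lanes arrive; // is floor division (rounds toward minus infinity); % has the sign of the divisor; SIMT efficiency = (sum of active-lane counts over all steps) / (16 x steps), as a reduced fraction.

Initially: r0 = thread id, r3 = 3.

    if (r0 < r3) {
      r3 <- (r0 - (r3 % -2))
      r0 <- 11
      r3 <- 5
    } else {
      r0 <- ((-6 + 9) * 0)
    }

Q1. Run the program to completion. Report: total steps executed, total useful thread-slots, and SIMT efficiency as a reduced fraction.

Answer: 5 steps, 38 useful, 19/40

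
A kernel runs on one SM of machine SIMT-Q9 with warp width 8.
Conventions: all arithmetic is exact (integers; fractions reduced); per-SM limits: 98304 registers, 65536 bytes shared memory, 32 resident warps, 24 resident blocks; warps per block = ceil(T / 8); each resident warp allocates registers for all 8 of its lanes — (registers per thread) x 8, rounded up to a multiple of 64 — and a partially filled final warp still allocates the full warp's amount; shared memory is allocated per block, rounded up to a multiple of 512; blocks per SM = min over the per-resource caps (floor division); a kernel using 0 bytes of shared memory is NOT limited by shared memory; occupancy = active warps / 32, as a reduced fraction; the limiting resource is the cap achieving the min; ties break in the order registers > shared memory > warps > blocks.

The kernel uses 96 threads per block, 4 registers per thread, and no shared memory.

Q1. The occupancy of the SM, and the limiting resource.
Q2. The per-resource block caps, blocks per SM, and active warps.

Answer: occupancy 3/4, limited by warps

registers: 128 blocks
shared memory: no limit (kernel uses none)
warps: 2 blocks
blocks: 24 blocks

Answer: 2 blocks, 24 active warps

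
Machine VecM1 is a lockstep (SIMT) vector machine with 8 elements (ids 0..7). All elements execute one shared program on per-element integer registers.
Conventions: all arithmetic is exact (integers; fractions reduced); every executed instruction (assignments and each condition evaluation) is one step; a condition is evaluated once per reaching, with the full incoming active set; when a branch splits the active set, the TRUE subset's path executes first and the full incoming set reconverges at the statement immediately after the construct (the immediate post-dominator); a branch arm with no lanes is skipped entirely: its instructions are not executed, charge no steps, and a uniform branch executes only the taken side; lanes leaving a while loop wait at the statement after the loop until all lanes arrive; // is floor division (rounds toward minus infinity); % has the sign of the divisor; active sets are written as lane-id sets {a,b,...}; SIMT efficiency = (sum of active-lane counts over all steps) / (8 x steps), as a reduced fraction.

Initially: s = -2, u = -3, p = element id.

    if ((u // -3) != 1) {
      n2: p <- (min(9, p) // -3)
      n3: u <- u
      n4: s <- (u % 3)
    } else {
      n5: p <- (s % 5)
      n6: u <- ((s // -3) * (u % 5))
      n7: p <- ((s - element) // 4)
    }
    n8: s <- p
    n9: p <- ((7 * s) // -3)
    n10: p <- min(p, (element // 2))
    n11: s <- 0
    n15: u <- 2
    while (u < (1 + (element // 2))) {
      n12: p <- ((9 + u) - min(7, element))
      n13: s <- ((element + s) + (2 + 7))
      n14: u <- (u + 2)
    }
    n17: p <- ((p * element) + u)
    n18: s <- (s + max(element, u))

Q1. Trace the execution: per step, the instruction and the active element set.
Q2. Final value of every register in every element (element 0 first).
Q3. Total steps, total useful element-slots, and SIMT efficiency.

step 0: eval ((u // -3) != 1)        {0,1,2,3,4,5,6,7}
step 1: p <- (s % 5)                 {0,1,2,3,4,5,6,7}
step 2: u <- ((s // -3) * (u % 5))   {0,1,2,3,4,5,6,7}
step 3: p <- ((s - element) // 4)    {0,1,2,3,4,5,6,7}
step 4: s <- p                       {0,1,2,3,4,5,6,7}
step 5: p <- ((7 * s) // -3)         {0,1,2,3,4,5,6,7}
step 6: p <- min(p, (element // 2))  {0,1,2,3,4,5,6,7}
step 7: s <- 0                       {0,1,2,3,4,5,6,7}
step 8: u <- 2                       {0,1,2,3,4,5,6,7}
step 9: eval (u < (1 + (element // 2))) {0,1,2,3,4,5,6,7}
step 10: p <- ((9 + u) - min(7, element)) {4,5,6,7}
step 11: s <- ((element + s) + (2 + 7)) {4,5,6,7}
step 12: u <- (u + 2)                 {4,5,6,7}
step 13: eval (u < (1 + (element // 2))) {4,5,6,7}
step 14: p <- ((p * element) + u)     {0,1,2,3,4,5,6,7}
step 15: s <- (s + max(element, u))   {0,1,2,3,4,5,6,7}

Answer: 16 steps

s: 2,2,2,3,17,19,21,23
u: 2,2,2,2,4,4,4,4
p: 2,2,4,5,32,34,34,32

steps = 16; useful = 112; efficiency = 112/128 = 7/8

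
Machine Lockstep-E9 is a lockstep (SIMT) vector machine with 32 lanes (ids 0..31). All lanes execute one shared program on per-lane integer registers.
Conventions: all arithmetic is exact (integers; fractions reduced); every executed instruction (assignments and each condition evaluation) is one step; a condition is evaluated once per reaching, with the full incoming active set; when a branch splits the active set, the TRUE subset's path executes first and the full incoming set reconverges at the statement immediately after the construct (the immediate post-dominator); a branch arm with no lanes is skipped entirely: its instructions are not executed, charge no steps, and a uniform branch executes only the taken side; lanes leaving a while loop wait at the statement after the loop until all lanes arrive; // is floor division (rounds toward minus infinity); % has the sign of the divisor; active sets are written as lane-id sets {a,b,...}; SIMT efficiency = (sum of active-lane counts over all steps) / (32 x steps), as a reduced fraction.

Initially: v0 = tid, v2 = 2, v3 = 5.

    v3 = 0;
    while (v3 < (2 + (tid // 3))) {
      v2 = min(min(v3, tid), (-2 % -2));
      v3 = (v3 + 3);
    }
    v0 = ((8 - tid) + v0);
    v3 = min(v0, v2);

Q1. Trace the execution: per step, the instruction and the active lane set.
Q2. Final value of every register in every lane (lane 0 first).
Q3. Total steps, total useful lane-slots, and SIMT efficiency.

step 0: v3 <- 0                      {0,1,2,3,4,5,6,7,8,9,10,11,12,13,14,15,16,17,18,19,20,21,22,23,24,25,26,27,28,29,30,31}
step 1: eval (v3 < (2 + (tid // 3))) {0,1,2,3,4,5,6,7,8,9,10,11,12,13,14,15,16,17,18,19,20,21,22,23,24,25,26,27,28,29,30,31}
step 2: v2 <- min(min(v3, tid), (-2 % -2)) {0,1,2,3,4,5,6,7,8,9,10,11,12,13,14,15,16,17,18,19,20,21,22,23,24,25,26,27,28,29,30,31}
step 3: v3 <- (v3 + 3)               {0,1,2,3,4,5,6,7,8,9,10,11,12,13,14,15,16,17,18,19,20,21,22,23,24,25,26,27,28,29,30,31}
step 4: eval (v3 < (2 + (tid // 3))) {0,1,2,3,4,5,6,7,8,9,10,11,12,13,14,15,16,17,18,19,20,21,22,23,24,25,26,27,28,29,30,31}
step 5: v2 <- min(min(v3, tid), (-2 % -2)) {6,7,8,9,10,11,12,13,14,15,16,17,18,19,20,21,22,23,24,25,26,27,28,29,30,31}
step 6: v3 <- (v3 + 3)               {6,7,8,9,10,11,12,13,14,15,16,17,18,19,20,21,22,23,24,25,26,27,28,29,30,31}
step 7: eval (v3 < (2 + (tid // 3))) {6,7,8,9,10,11,12,13,14,15,16,17,18,19,20,21,22,23,24,25,26,27,28,29,30,31}
step 8: v2 <- min(min(v3, tid), (-2 % -2)) {15,16,17,18,19,20,21,22,23,24,25,26,27,28,29,30,31}
step 9: v3 <- (v3 + 3)               {15,16,17,18,19,20,21,22,23,24,25,26,27,28,29,30,31}
step 10: eval (v3 < (2 + (tid // 3))) {15,16,17,18,19,20,21,22,23,24,25,26,27,28,29,30,31}
step 11: v2 <- min(min(v3, tid), (-2 % -2)) {24,25,26,27,28,29,30,31}
step 12: v3 <- (v3 + 3)               {24,25,26,27,28,29,30,31}
step 13: eval (v3 < (2 + (tid // 3))) {24,25,26,27,28,29,30,31}
step 14: v0 <- ((8 - tid) + v0)       {0,1,2,3,4,5,6,7,8,9,10,11,12,13,14,15,16,17,18,19,20,21,22,23,24,25,26,27,28,29,30,31}
step 15: v3 <- min(v0, v2)            {0,1,2,3,4,5,6,7,8,9,10,11,12,13,14,15,16,17,18,19,20,21,22,23,24,25,26,27,28,29,30,31}

Answer: 16 steps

v0: 8,8,8,8,8,8,8,8,8,8,8,8,8,8,8,8,8,8,8,8,8,8,8,8,8,8,8,8,8,8,8,8
v2: 0,0,0,0,0,0,0,0,0,0,0,0,0,0,0,0,0,0,0,0,0,0,0,0,0,0,0,0,0,0,0,0
v3: 0,0,0,0,0,0,0,0,0,0,0,0,0,0,0,0,0,0,0,0,0,0,0,0,0,0,0,0,0,0,0,0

steps = 16; useful = 377; efficiency = 377/512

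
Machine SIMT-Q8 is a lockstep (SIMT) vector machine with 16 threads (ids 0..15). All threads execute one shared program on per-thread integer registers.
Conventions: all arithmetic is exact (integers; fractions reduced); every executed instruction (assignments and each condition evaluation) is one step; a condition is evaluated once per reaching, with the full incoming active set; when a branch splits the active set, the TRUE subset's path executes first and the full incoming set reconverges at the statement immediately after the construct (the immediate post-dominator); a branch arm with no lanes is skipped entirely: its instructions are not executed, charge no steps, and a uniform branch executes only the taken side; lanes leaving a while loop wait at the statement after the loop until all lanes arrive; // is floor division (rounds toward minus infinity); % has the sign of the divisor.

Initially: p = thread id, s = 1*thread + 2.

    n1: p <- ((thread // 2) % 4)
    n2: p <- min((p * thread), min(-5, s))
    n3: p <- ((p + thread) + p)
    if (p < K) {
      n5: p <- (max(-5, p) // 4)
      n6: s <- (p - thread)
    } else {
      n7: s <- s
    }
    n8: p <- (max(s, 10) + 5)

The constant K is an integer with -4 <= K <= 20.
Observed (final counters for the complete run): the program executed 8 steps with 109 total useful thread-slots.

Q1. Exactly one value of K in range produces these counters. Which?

Answer: K = 3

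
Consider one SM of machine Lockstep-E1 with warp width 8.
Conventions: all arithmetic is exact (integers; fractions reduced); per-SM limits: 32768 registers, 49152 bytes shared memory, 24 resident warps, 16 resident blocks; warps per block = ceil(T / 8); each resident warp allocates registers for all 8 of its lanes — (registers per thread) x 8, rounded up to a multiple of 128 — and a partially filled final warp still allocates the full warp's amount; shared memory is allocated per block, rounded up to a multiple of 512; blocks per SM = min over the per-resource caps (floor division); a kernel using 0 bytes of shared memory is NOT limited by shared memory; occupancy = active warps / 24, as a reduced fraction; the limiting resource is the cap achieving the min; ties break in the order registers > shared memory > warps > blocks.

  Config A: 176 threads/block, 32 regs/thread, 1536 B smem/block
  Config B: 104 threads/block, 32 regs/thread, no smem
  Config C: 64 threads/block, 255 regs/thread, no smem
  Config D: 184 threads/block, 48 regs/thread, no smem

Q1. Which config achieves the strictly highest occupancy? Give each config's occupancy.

occupancies: A 11/12, B 13/24, C 2/3, D 23/24

Answer: D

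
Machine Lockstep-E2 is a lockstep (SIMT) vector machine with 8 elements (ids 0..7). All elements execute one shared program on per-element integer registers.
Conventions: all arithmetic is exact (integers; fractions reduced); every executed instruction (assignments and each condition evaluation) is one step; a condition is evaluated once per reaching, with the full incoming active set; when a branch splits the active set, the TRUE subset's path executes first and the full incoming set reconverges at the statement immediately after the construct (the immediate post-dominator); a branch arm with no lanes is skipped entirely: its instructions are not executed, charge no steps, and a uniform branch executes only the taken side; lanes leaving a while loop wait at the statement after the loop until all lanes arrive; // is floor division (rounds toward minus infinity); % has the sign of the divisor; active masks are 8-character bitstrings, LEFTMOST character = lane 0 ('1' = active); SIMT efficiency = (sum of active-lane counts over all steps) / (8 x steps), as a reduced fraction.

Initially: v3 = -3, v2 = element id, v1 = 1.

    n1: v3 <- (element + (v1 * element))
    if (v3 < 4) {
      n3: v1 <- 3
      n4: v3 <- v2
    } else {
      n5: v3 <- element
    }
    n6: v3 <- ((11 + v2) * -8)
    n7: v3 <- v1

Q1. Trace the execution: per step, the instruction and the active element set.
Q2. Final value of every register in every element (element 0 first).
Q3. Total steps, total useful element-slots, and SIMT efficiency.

step 0: v3 <- (element + (v1 * element)) 11111111
step 1: eval (v3 < 4)                11111111
step 2: v1 <- 3                      11000000
step 3: v3 <- v2                     11000000
step 4: v3 <- element                00111111
step 5: v3 <- ((11 + v2) * -8)       11111111
step 6: v3 <- v1                     11111111

Answer: 7 steps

v3: 3,3,1,1,1,1,1,1
v2: 0,1,2,3,4,5,6,7
v1: 3,3,1,1,1,1,1,1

steps = 7; useful = 42; efficiency = 42/56 = 3/4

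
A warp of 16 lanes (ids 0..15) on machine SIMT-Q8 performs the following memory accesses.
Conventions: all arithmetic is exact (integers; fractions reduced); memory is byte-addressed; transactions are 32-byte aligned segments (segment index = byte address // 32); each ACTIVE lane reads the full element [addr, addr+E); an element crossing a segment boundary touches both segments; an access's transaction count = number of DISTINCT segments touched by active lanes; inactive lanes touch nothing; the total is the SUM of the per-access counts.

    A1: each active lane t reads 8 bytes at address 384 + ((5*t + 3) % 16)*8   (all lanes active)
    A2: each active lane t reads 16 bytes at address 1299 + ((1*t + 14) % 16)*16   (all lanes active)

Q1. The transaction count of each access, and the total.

A1: 4 transactions
A2: 9 transactions

Answer: 4,9; total 13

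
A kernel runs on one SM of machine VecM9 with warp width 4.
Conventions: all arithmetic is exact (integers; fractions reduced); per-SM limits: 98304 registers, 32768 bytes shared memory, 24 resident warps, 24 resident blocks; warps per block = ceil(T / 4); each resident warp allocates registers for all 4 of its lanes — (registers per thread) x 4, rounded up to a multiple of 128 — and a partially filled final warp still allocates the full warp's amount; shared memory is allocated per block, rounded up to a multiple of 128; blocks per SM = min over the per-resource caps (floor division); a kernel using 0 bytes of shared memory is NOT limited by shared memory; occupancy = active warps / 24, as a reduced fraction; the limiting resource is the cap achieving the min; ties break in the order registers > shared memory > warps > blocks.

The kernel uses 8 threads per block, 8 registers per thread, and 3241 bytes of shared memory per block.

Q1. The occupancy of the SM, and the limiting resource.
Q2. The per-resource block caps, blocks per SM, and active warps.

Answer: occupancy 3/4, limited by shared memory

registers: 384 blocks
shared memory: 9 blocks
warps: 12 blocks
blocks: 24 blocks

Answer: 9 blocks, 18 active warps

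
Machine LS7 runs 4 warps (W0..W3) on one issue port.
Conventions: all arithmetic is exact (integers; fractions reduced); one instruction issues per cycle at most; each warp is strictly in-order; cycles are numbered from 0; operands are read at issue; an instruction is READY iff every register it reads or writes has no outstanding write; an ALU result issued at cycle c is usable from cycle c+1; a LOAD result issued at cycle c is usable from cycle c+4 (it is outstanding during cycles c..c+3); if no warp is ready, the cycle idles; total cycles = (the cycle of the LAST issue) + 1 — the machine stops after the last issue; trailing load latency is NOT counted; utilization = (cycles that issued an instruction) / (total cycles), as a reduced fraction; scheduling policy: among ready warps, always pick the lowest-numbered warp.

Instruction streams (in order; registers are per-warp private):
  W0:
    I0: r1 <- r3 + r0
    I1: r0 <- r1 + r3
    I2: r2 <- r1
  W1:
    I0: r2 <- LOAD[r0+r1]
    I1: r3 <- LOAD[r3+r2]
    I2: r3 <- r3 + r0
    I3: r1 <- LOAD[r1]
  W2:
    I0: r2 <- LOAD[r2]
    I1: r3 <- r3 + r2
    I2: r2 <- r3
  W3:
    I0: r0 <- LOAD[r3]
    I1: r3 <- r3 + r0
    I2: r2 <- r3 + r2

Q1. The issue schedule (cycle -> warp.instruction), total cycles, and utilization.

cycle 0: W0.I0
cycle 1: W0.I1
cycle 2: W0.I2
cycle 3: W1.I0
cycle 4: W2.I0
cycle 5: W3.I0
cycle 6: idle
cycle 7: W1.I1
cycle 8: W2.I1
cycle 9: W2.I2
cycle 10: W3.I1
cycle 11: W1.I2
cycle 12: W1.I3
cycle 13: W3.I2

Answer: 14 cycles, utilization 13/14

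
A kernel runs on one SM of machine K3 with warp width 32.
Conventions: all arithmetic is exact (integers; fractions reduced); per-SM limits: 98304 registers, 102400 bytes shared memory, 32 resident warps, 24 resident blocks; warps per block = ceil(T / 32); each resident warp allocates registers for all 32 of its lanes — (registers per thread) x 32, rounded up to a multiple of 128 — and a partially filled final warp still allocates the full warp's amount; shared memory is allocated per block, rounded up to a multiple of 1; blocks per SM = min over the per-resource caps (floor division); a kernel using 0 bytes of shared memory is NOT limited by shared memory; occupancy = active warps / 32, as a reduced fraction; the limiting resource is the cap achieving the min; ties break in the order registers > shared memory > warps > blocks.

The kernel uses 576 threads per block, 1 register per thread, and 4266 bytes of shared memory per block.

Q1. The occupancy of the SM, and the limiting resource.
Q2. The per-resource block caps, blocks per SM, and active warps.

Answer: occupancy 9/16, limited by warps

registers: 42 blocks
shared memory: 24 blocks
warps: 1 block
blocks: 24 blocks

Answer: 1 block, 18 active warps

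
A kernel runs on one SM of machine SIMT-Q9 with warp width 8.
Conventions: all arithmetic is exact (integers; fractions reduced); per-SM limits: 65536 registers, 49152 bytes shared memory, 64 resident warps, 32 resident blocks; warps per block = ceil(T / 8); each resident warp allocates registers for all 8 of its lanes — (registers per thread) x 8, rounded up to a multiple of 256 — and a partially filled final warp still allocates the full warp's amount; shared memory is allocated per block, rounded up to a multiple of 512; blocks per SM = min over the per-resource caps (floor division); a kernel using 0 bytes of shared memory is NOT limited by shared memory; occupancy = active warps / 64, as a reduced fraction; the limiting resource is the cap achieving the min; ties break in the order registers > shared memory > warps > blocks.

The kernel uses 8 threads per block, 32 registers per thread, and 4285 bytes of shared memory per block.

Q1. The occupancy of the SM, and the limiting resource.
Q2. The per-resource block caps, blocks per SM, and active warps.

Answer: occupancy 5/32, limited by shared memory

registers: 256 blocks
shared memory: 10 blocks
warps: 64 blocks
blocks: 32 blocks

Answer: 10 blocks, 10 active warps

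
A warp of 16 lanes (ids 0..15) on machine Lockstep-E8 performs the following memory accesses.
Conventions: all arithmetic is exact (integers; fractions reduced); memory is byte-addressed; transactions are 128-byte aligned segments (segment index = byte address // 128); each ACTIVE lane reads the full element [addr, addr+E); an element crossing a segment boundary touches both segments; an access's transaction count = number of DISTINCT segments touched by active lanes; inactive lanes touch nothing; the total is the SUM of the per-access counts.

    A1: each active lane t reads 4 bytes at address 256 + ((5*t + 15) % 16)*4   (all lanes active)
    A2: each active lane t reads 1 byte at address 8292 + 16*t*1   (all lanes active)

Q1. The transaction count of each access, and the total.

A1: 1 transaction
A2: 3 transactions

Answer: 1,3; total 4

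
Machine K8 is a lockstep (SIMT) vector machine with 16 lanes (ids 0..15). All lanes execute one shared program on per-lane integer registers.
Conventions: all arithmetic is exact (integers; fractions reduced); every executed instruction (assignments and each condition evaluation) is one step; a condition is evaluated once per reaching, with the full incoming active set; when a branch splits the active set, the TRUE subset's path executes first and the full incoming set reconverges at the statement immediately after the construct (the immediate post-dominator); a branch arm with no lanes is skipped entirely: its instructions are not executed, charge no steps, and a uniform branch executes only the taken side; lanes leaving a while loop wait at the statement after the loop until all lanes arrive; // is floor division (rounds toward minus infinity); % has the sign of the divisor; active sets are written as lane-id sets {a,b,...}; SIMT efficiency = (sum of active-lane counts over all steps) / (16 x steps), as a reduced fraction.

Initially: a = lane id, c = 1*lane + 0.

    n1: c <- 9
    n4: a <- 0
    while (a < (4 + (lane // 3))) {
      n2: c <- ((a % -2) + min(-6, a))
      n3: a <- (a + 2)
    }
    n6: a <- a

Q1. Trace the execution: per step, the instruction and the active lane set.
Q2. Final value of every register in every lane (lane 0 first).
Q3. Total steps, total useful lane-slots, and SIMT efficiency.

step 0: c <- 9                       {0,1,2,3,4,5,6,7,8,9,10,11,12,13,14,15}
step 1: a <- 0                       {0,1,2,3,4,5,6,7,8,9,10,11,12,13,14,15}
step 2: eval (a < (4 + (lane // 3))) {0,1,2,3,4,5,6,7,8,9,10,11,12,13,14,15}
step 3: c <- ((a % -2) + min(-6, a)) {0,1,2,3,4,5,6,7,8,9,10,11,12,13,14,15}
step 4: a <- (a + 2)                 {0,1,2,3,4,5,6,7,8,9,10,11,12,13,14,15}
step 5: eval (a < (4 + (lane // 3))) {0,1,2,3,4,5,6,7,8,9,10,11,12,13,14,15}
step 6: c <- ((a % -2) + min(-6, a)) {0,1,2,3,4,5,6,7,8,9,10,11,12,13,14,15}
step 7: a <- (a + 2)                 {0,1,2,3,4,5,6,7,8,9,10,11,12,13,14,15}
step 8: eval (a < (4 + (lane // 3))) {0,1,2,3,4,5,6,7,8,9,10,11,12,13,14,15}
step 9: c <- ((a % -2) + min(-6, a)) {3,4,5,6,7,8,9,10,11,12,13,14,15}
step 10: a <- (a + 2)                 {3,4,5,6,7,8,9,10,11,12,13,14,15}
step 11: eval (a < (4 + (lane // 3))) {3,4,5,6,7,8,9,10,11,12,13,14,15}
step 12: c <- ((a % -2) + min(-6, a)) {9,10,11,12,13,14,15}
step 13: a <- (a + 2)                 {9,10,11,12,13,14,15}
step 14: eval (a < (4 + (lane // 3))) {9,10,11,12,13,14,15}
step 15: c <- ((a % -2) + min(-6, a)) {15}
step 16: a <- (a + 2)                 {15}
step 17: eval (a < (4 + (lane // 3))) {15}
step 18: a <- a                       {0,1,2,3,4,5,6,7,8,9,10,11,12,13,14,15}

Answer: 19 steps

a: 4,4,4,6,6,6,6,6,6,8,8,8,8,8,8,10
c: -6,-6,-6,-6,-6,-6,-6,-6,-6,-6,-6,-6,-6,-6,-6,-6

steps = 19; useful = 223; efficiency = 223/304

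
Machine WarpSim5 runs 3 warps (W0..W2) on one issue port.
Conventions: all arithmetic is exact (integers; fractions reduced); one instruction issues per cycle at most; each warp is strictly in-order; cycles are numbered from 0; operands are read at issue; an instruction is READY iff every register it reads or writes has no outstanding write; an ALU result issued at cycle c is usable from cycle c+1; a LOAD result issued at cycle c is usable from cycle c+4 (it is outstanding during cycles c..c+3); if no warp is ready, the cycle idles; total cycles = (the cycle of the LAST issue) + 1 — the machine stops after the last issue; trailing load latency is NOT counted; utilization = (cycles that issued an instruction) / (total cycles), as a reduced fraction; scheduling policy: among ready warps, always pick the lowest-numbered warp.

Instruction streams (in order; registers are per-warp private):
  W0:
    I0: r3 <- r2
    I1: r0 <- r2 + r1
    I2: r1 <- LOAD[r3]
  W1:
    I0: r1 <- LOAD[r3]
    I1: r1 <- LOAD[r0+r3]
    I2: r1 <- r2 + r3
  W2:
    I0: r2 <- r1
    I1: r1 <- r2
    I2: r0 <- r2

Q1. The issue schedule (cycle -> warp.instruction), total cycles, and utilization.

cycle 0: W0.I0
cycle 1: W0.I1
cycle 2: W0.I2
cycle 3: W1.I0
cycle 4: W2.I0
cycle 5: W2.I1
cycle 6: W2.I2
cycle 7: W1.I1
cycle 8: idle
cycle 9: idle
cycle 10: idle
cycle 11: W1.I2

Answer: 12 cycles, utilization 3/4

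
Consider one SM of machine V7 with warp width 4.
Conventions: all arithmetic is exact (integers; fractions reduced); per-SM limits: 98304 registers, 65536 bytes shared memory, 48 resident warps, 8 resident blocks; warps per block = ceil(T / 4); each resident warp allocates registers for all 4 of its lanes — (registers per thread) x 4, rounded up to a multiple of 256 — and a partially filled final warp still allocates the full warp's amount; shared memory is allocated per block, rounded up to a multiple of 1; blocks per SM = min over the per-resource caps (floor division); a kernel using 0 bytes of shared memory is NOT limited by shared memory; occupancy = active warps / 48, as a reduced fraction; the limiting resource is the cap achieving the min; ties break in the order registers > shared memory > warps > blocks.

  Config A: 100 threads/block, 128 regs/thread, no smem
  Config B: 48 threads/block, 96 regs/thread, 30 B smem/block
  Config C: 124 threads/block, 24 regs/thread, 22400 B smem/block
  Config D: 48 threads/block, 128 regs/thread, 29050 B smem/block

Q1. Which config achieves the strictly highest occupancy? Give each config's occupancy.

occupancies: A 25/48, B 1, C 31/48, D 1/2

Answer: B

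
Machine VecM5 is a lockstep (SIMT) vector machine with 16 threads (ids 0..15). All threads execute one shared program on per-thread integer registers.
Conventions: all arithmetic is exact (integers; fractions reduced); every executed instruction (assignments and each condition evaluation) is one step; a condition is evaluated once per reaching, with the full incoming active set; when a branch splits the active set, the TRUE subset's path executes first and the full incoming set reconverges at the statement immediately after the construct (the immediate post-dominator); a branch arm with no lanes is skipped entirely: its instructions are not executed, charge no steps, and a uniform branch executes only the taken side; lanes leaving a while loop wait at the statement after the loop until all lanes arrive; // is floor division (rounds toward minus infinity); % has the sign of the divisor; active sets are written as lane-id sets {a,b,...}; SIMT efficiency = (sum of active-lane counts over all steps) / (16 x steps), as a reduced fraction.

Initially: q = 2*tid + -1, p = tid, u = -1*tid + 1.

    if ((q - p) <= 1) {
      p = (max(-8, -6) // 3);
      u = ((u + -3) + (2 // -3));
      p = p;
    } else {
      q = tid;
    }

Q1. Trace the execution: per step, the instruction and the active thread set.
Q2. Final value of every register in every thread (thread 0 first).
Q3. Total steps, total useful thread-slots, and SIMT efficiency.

step 0: eval ((q - p) <= 1)          {0,1,2,3,4,5,6,7,8,9,10,11,12,13,14,15}
step 1: p <- (max(-8, -6) // 3)      {0,1,2}
step 2: u <- ((u + -3) + (2 // -3))  {0,1,2}
step 3: p <- p                       {0,1,2}
step 4: q <- tid                     {3,4,5,6,7,8,9,10,11,12,13,14,15}

Answer: 5 steps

q: -1,1,3,3,4,5,6,7,8,9,10,11,12,13,14,15
p: -2,-2,-2,3,4,5,6,7,8,9,10,11,12,13,14,15
u: -3,-4,-5,-2,-3,-4,-5,-6,-7,-8,-9,-10,-11,-12,-13,-14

steps = 5; useful = 38; efficiency = 38/80 = 19/40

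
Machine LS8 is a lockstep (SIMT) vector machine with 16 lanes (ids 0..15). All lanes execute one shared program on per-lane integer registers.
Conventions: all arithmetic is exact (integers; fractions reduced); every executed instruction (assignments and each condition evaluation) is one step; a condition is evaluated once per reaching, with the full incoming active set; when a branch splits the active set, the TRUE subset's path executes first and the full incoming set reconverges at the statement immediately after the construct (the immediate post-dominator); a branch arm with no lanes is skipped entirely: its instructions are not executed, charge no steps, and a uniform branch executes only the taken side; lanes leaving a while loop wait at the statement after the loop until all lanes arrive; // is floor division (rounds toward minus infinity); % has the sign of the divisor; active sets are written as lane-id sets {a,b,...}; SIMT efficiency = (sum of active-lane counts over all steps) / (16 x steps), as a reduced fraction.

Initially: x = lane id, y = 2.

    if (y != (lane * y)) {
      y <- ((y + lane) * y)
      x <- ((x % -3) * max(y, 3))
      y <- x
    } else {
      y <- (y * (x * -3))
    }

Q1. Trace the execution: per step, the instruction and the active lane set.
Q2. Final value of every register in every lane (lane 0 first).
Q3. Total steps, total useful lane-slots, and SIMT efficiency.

step 0: eval (y != (lane * y))       {0,1,2,3,4,5,6,7,8,9,10,11,12,13,14,15}
step 1: y <- ((y + lane) * y)        {0,2,3,4,5,6,7,8,9,10,11,12,13,14,15}
step 2: x <- ((x % -3) * max(y, 3))  {0,2,3,4,5,6,7,8,9,10,11,12,13,14,15}
step 3: y <- x                       {0,2,3,4,5,6,7,8,9,10,11,12,13,14,15}
step 4: y <- (y * (x * -3))          {1}

Answer: 5 steps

x: 0,1,-8,0,-24,-14,0,-36,-20,0,-48,-26,0,-60,-32,0
y: 0,-6,-8,0,-24,-14,0,-36,-20,0,-48,-26,0,-60,-32,0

steps = 5; useful = 62; efficiency = 62/80 = 31/40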